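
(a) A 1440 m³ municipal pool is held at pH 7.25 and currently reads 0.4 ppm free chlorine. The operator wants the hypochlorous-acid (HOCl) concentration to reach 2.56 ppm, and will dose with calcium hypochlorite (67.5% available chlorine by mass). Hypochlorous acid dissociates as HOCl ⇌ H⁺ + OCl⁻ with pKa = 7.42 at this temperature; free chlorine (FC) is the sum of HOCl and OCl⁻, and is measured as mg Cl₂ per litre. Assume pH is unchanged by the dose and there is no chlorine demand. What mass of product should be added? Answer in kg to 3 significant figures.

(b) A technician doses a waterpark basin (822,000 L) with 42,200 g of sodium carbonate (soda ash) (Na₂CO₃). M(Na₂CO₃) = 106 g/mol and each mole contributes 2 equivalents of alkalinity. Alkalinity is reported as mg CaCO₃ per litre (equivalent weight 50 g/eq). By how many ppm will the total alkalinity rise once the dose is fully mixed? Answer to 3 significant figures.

(a) Volume: 1440 m³ = 1,440,000 L.
(a) [OCl⁻]/[HOCl] = 10^(pH − pKa) = 10^(7.25 − 7.42) = 0.6761; fraction as HOCl = 1/(1 + 0.6761) = 0.5966.
(a) Free chlorine required for 2.56 ppm HOCl: 2.56 / 0.5966 = 4.291 ppm.
(a) FC to add: 4.291 − 0.4 = 3.891 mg/L as Cl₂.
(a) Cl₂ equivalent: 3.891 mg/L × 1,440,000 L = 5603 g.
(a) Product at 67.5% available Cl: 5603 / 0.675 = 8300 g.

(b) Moles of Na₂CO₃: 42,200 g ÷ 106 g/mol = 398.1 mol → 796.2 eq of alkalinity.
(b) As CaCO₃: 796.2 eq × 50 g/eq = 39,810 g.
(b) Rise: 39,810 g / 822,000 L × 1000 = 48.43 mg/L.

(a) 8.30 kg; (b) 48.4 ppm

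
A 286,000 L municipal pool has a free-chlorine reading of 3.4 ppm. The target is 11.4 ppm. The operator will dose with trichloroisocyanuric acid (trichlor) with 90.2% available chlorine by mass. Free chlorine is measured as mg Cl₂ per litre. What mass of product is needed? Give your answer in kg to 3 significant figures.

2.54 kg

Chlorine deficit: 11.4 − 3.4 = 8 ppm = 8 mg/L as Cl₂.
Cl₂ equivalent needed: 8 mg/L × 286,000 L = 2,288,000 mg = 2288 g.
Product at 90.2% available chlorine: 2288 / 0.902 = 2537 g.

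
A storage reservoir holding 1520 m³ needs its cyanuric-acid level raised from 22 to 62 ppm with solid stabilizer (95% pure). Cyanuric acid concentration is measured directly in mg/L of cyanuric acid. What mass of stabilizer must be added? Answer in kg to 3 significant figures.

Volume: 1520 m³ = 1,520,000 L.
CYA to add: (62 − 22) = 40 mg/L × 1,520,000 L = 60,800 g cyanuric acid.
At 95% purity: 60,800 / 0.95 = 64,000 g product.

64.0 kg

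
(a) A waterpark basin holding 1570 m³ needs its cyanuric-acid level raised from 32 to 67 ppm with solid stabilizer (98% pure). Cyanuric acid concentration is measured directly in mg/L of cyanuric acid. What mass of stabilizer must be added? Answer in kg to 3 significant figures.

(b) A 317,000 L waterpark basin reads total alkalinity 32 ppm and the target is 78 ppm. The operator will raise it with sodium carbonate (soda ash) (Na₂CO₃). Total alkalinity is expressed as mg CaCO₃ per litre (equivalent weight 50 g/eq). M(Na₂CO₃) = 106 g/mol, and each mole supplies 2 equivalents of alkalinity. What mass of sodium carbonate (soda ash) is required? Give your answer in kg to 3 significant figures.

(a) Volume: 1570 m³ = 1,570,000 L.
(a) CYA to add: (67 − 32) = 35 mg/L × 1,570,000 L = 54,950 g cyanuric acid.
(a) At 98% purity: 54,950 / 0.98 = 56,070 g product.

(b) Alkalinity to add: (78 − 32) = 46 mg/L as CaCO₃ × 317,000 L = 14,580 g as CaCO₃.
(b) Equivalents: 14,580 g ÷ 50 g/eq = 291.6 eq.
(b) Each mole of Na₂CO₃ supplies 2 eq, so 291.6 / 2 = 145.8 mol.
(b) Mass: 145.8 mol × 106 g/mol = 15,460 g.

(a) 56.1 kg; (b) 15.5 kg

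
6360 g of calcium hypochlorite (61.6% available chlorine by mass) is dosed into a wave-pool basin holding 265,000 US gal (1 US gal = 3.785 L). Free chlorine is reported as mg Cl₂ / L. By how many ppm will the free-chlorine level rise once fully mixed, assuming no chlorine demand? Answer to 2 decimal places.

3.91 ppm

Volume: 265,000 US gal × 3.785 L/gal = 1,003,025 L.
Available chlorine delivered: 6360 g × 0.616 = 3918 g as Cl₂.
Concentration rise: 3918 g / 1,003,025 L = 3.906 mg/L = 3.91 ppm.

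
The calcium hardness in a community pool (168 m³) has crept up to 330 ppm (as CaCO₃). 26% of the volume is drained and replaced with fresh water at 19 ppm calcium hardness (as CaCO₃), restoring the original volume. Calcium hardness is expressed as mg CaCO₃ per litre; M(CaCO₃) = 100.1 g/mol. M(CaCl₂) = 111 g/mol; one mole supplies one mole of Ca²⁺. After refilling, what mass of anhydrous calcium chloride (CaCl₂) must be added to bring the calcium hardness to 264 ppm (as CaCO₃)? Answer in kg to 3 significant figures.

2.77 kg

Volume: 168 m³ = 168,000 L.
After draining 26% and refilling: 330 × 0.74 + 19 × 0.26 = 249.14 ppm.
Deficit to target: 264 − 249.14 = 14.86 mg/L.
As CaCO₃: 14.86 mg/L × 168,000 L = 2496 g; ÷ 100.1 = 24.94 mol Ca²⁺.
Mass: 24.94 × 111 = 2768 g.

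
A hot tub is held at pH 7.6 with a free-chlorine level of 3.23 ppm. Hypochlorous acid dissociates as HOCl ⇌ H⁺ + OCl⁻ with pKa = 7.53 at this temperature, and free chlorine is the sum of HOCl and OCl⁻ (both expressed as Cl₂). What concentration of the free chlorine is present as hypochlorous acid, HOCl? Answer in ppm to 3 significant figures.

1.49 ppm

[OCl⁻]/[HOCl] = 10^(pH − pKa) = 10^(7.6 − 7.53) = 10^0.07 = 1.175.
Fraction as HOCl = 1 / (1 + 1.175) = 0.4598.
HOCl = 0.4598 × 3.23 ppm = 1.485 ppm.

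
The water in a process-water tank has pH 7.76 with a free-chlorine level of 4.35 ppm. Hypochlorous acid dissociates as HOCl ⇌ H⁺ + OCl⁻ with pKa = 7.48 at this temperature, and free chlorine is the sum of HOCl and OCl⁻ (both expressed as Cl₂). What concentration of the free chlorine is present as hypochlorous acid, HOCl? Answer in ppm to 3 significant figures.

[OCl⁻]/[HOCl] = 10^(pH − pKa) = 10^(7.76 − 7.48) = 10^0.28 = 1.905.
Fraction as HOCl = 1 / (1 + 1.905) = 0.3442.
HOCl = 0.3442 × 4.35 ppm = 1.497 ppm.

1.50 ppm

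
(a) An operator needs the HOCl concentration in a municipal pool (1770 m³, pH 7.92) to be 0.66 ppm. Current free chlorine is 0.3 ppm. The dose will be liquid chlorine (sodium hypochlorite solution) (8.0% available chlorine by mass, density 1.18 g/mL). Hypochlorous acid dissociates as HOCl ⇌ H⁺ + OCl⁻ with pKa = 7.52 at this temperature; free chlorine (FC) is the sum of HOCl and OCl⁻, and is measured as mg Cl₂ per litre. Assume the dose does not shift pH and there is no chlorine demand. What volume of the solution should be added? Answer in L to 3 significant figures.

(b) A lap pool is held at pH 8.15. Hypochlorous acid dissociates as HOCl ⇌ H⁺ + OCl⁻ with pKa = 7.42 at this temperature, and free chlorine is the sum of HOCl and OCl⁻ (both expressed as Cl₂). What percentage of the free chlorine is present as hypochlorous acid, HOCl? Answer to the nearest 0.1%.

(a) 37.8 L; (b) 15.7%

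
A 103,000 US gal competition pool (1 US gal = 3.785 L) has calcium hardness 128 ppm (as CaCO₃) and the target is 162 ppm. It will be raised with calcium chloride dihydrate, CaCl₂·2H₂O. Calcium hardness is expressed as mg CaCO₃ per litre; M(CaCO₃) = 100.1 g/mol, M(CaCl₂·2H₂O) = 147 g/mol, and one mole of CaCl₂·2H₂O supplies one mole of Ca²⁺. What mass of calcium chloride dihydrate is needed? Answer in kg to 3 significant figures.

19.5 kg

Volume: 103,000 US gal × 3.785 L/gal = 389,855 L.
Hardness to add: (162 − 128) = 34 mg/L as CaCO₃ × 389,855 L = 13,260 g as CaCO₃.
Moles of Ca²⁺ (1 mol Ca²⁺ ≡ 1 mol CaCO₃): 13,260 / 100.1 g/mol = 132.4 mol.
Mass of CaCl₂·2H₂O: 132.4 × 147 = 19,470 g.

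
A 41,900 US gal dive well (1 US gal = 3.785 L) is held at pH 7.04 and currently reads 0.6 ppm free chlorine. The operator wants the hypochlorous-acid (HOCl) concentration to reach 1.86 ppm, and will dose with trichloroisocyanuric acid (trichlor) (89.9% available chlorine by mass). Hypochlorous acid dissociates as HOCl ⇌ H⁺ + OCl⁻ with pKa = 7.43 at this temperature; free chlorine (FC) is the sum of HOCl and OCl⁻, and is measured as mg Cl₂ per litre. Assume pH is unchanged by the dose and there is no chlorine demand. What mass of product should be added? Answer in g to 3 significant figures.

Volume: 41,900 US gal × 3.785 L/gal = 158,592 L.
[OCl⁻]/[HOCl] = 10^(pH − pKa) = 10^(7.04 − 7.43) = 0.4074; fraction as HOCl = 1/(1 + 0.4074) = 0.7105.
Free chlorine required for 1.86 ppm HOCl: 1.86 / 0.7105 = 2.618 ppm.
FC to add: 2.618 − 0.6 = 2.018 mg/L as Cl₂.
Cl₂ equivalent: 2.018 mg/L × 158,592 L = 320 g.
Product at 89.9% available Cl: 320 / 0.899 = 355.9 g.

356 g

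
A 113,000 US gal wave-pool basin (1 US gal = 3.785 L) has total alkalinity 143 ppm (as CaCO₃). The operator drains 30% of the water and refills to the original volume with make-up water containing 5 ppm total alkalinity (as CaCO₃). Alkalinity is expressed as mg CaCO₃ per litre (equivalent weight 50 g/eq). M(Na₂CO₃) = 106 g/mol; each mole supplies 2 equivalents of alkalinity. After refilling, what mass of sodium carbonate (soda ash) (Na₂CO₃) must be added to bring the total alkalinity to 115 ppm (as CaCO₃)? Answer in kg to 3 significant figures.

Volume: 113,000 US gal × 3.785 L/gal = 427,705 L.
After draining 30% and refilling: 143 × 0.70 + 5 × 0.30 = 101.6 ppm.
Deficit to target: 115 − 101.6 = 13.4 mg/L.
As CaCO₃: 13.4 mg/L × 427,705 L = 5731 g; ÷ 50 g/eq ÷ 2 = 57.31 mol Na₂CO₃.
Mass: 57.31 × 106 = 6075 g.

6.08 kg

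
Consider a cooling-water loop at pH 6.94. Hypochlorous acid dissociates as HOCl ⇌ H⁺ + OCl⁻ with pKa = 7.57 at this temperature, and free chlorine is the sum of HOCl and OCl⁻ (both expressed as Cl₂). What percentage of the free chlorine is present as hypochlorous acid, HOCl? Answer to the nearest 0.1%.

[OCl⁻]/[HOCl] = 10^(pH − pKa) = 10^(6.94 − 7.57) = 10^-0.63 = 0.2344.
Fraction as HOCl = 1 / (1 + 0.2344) = 0.8101.

81.0%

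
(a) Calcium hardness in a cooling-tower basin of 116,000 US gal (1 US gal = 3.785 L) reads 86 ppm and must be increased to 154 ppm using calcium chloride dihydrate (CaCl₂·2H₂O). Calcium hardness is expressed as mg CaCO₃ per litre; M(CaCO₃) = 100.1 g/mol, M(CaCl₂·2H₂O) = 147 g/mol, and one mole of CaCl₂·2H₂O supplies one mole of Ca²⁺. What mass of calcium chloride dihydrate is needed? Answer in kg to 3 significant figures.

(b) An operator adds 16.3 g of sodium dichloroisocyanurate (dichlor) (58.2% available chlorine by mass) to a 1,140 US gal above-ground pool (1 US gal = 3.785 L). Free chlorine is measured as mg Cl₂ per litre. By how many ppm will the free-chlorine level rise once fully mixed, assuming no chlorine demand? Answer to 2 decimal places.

(a) 43.8 kg; (b) 2.20 ppm

(a) Volume: 116,000 US gal × 3.785 L/gal = 439,060 L.
(a) Hardness to add: (154 − 86) = 68 mg/L as CaCO₃ × 439,060 L = 29,860 g as CaCO₃.
(a) Moles of Ca²⁺ (1 mol Ca²⁺ ≡ 1 mol CaCO₃): 29,860 / 100.1 g/mol = 298.3 mol.
(a) Mass of CaCl₂·2H₂O: 298.3 × 147 = 43,840 g.

(b) Volume: 1,140 US gal × 3.785 L/gal = 4,315 L.
(b) Available chlorine delivered: 16.3 g × 0.582 = 9.487 g as Cl₂.
(b) Concentration rise: 9.487 g / 4,315 L = 2.199 mg/L = 2.20 ppm.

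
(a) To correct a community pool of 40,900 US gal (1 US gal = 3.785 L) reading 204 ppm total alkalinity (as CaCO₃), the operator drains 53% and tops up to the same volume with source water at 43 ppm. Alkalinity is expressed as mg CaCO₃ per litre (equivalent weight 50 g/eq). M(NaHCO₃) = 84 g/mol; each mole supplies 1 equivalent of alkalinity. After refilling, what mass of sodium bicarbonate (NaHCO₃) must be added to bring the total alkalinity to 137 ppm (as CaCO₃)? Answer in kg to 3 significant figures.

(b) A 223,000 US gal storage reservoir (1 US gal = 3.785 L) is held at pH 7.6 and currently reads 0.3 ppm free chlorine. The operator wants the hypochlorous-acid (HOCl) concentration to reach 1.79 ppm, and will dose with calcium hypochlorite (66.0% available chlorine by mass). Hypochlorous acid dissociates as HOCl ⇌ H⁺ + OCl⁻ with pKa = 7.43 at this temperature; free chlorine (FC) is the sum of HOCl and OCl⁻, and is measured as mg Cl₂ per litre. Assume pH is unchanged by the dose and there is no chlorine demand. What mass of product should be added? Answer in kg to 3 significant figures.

(a) Volume: 40,900 US gal × 3.785 L/gal = 154,806 L.
(a) After draining 53% and refilling: 204 × 0.47 + 43 × 0.53 = 118.67 ppm.
(a) Deficit to target: 137 − 118.67 = 18.33 mg/L.
(a) As CaCO₃: 18.33 mg/L × 154,806 L = 2838 g; ÷ 50 g/eq ÷ 1 = 56.75 mol NaHCO₃.
(a) Mass: 56.75 × 84 = 4767 g.

(b) Volume: 223,000 US gal × 3.785 L/gal = 844,055 L.
(b) [OCl⁻]/[HOCl] = 10^(pH − pKa) = 10^(7.6 − 7.43) = 1.479; fraction as HOCl = 1/(1 + 1.479) = 0.4034.
(b) Free chlorine required for 1.79 ppm HOCl: 1.79 / 0.4034 = 4.438 ppm.
(b) FC to add: 4.438 − 0.3 = 4.138 mg/L as Cl₂.
(b) Cl₂ equivalent: 4.138 mg/L × 844,055 L = 3492 g.
(b) Product at 66.0% available Cl: 3492 / 0.66 = 5291 g.

(a) 4.77 kg; (b) 5.29 kg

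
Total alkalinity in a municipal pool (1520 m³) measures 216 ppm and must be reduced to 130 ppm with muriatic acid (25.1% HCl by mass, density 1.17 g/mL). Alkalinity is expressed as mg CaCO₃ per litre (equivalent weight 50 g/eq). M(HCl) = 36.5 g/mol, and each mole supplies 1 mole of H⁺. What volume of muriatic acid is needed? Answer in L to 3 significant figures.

Volume: 1520 m³ = 1,520,000 L.
Alkalinity to neutralize: (216 − 130) = 86 mg/L as CaCO₃ × 1,520,000 L = 130,700 g as CaCO₃.
Equivalents of H⁺ required: 130,700 ÷ 50 g/eq = 2614 eq = 2614 mol HCl.
Mass of HCl: 2614 × 36.5 = 95,430 g.
Mass of 25.1% solution: 95,430 / 0.251 = 380,200 g.
Volume: 380,200 g ÷ 1.17 g/mL = 324,900 mL.

325 L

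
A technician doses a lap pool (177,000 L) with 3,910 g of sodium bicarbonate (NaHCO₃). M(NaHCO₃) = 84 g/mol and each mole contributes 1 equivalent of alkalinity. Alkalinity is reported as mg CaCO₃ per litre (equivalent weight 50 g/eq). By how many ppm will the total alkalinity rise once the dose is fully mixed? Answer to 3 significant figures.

Moles of NaHCO₃: 3,910 g ÷ 84 g/mol = 46.55 mol → 46.55 eq of alkalinity.
As CaCO₃: 46.55 eq × 50 g/eq = 2327 g.
Rise: 2327 g / 177,000 L × 1000 = 13.15 mg/L.

13.1 ppm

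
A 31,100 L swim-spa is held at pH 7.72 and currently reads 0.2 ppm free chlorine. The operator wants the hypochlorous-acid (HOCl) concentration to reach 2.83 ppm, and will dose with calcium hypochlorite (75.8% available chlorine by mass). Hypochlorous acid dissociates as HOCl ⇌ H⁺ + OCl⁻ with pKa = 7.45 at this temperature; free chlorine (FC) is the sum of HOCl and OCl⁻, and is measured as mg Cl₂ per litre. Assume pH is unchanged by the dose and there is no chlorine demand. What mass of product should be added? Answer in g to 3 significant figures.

[OCl⁻]/[HOCl] = 10^(pH − pKa) = 10^(7.72 − 7.45) = 1.862; fraction as HOCl = 1/(1 + 1.862) = 0.3494.
Free chlorine required for 2.83 ppm HOCl: 2.83 / 0.3494 = 8.1 ppm.
FC to add: 8.1 − 0.2 = 7.9 mg/L as Cl₂.
Cl₂ equivalent: 7.9 mg/L × 31,100 L = 245.7 g.
Product at 75.8% available Cl: 245.7 / 0.758 = 324.1 g.

324 g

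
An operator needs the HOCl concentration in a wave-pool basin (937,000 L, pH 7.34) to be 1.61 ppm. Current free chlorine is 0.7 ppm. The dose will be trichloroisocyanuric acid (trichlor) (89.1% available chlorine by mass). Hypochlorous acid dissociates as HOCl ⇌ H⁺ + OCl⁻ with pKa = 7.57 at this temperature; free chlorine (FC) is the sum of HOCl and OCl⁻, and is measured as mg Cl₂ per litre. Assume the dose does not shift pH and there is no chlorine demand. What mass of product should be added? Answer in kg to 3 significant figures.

1.95 kg

[OCl⁻]/[HOCl] = 10^(pH − pKa) = 10^(7.34 − 7.57) = 0.5888; fraction as HOCl = 1/(1 + 0.5888) = 0.6294.
Free chlorine required for 1.61 ppm HOCl: 1.61 / 0.6294 = 2.558 ppm.
FC to add: 2.558 − 0.7 = 1.858 mg/L as Cl₂.
Cl₂ equivalent: 1.858 mg/L × 937,000 L = 1741 g.
Product at 89.1% available Cl: 1741 / 0.891 = 1954 g.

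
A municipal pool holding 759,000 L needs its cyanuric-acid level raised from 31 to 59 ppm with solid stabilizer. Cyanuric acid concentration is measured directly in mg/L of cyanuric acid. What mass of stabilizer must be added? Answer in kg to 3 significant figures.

21.3 kg

CYA to add: (59 − 31) = 28 mg/L × 759,000 L = 21,250 g cyanuric acid.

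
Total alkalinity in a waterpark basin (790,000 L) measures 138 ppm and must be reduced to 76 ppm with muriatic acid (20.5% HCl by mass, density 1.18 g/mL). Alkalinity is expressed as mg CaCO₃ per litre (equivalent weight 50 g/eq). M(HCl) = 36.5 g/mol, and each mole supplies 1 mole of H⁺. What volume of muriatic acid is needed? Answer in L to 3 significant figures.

148 L

Alkalinity to neutralize: (138 − 76) = 62 mg/L as CaCO₃ × 790,000 L = 48,980 g as CaCO₃.
Equivalents of H⁺ required: 48,980 ÷ 50 g/eq = 979.6 eq = 979.6 mol HCl.
Mass of HCl: 979.6 × 36.5 = 35,760 g.
Mass of 20.5% solution: 35,760 / 0.205 = 174,400 g.
Volume: 174,400 g ÷ 1.18 g/mL = 147,800 mL.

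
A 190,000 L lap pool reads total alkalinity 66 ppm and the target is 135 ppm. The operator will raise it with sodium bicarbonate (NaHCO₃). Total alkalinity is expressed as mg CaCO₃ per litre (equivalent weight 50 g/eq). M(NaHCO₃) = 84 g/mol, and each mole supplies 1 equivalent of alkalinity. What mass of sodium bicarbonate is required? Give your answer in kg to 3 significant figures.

22.0 kg

Alkalinity to add: (135 − 66) = 69 mg/L as CaCO₃ × 190,000 L = 13,110 g as CaCO₃.
Equivalents: 13,110 g ÷ 50 g/eq = 262.2 eq.
NaHCO₃ supplies 1 eq per mole → 262.2 mol.
Mass: 262.2 mol × 84 g/mol = 22,020 g.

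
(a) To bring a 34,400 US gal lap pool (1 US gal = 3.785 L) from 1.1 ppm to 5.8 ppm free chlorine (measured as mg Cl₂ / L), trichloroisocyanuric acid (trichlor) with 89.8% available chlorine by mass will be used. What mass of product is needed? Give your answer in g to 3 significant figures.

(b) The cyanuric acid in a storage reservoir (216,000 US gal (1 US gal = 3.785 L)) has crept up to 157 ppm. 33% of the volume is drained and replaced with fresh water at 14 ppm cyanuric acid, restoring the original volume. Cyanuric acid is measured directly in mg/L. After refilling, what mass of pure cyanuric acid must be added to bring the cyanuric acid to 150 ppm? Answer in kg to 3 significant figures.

(a) Volume: 34,400 US gal × 3.785 L/gal = 130,204 L.
(a) Chlorine deficit: 5.8 − 1.1 = 4.7 ppm = 4.7 mg/L as Cl₂.
(a) Cl₂ equivalent needed: 4.7 mg/L × 130,204 L = 612,000 mg = 612 g.
(a) Product at 89.8% available chlorine: 612 / 0.898 = 681.5 g.

(b) Volume: 216,000 US gal × 3.785 L/gal = 817,560 L.
(b) After draining 33% and refilling: 157 × 0.67 + 14 × 0.33 = 109.81 ppm.
(b) Deficit to target: 150 − 109.81 = 40.19 mg/L.
(b) Mass: 40.19 mg/L × 817,560 L = 32,860 g cyanuric acid.

(a) 681 g; (b) 32.9 kg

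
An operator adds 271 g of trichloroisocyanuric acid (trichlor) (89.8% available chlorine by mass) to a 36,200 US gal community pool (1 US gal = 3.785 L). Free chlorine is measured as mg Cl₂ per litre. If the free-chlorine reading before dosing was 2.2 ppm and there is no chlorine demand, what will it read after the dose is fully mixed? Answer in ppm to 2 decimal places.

Volume: 36,200 US gal × 3.785 L/gal = 137,017 L.
Available chlorine delivered: 271 g × 0.898 = 243.4 g as Cl₂.
Concentration rise: 243.4 g / 137,017 L = 1.776 mg/L = 1.78 ppm.
Final FC: 2.2 + 1.78 = 3.98 ppm.

3.98 ppm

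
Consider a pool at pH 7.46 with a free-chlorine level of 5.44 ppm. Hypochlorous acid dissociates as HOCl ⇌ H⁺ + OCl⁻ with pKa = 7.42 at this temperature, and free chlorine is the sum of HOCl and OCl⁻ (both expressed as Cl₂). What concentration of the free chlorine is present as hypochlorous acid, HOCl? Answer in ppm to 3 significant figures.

2.59 ppm

[OCl⁻]/[HOCl] = 10^(pH − pKa) = 10^(7.46 − 7.42) = 10^0.04 = 1.096.
Fraction as HOCl = 1 / (1 + 1.096) = 0.477.
HOCl = 0.477 × 5.44 ppm = 2.595 ppm.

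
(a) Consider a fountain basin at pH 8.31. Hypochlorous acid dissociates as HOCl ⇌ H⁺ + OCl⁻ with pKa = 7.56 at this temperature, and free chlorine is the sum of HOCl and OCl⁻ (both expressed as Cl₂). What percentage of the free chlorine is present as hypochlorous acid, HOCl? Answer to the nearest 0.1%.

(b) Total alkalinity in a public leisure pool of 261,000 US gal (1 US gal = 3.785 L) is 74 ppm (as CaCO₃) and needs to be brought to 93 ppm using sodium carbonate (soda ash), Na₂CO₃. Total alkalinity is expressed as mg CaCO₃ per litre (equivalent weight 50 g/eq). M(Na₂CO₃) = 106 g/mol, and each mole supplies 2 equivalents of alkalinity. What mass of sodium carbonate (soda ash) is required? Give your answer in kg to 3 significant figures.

(a) 15.1%; (b) 19.9 kg

(a) [OCl⁻]/[HOCl] = 10^(pH − pKa) = 10^(8.31 − 7.56) = 10^0.75 = 5.623.
(a) Fraction as HOCl = 1 / (1 + 5.623) = 0.151.

(b) Volume: 261,000 US gal × 3.785 L/gal = 987,885 L.
(b) Alkalinity to add: (93 − 74) = 19 mg/L as CaCO₃ × 987,885 L = 18,770 g as CaCO₃.
(b) Equivalents: 18,770 g ÷ 50 g/eq = 375.4 eq.
(b) Each mole of Na₂CO₃ supplies 2 eq, so 375.4 / 2 = 187.7 mol.
(b) Mass: 187.7 mol × 106 g/mol = 19,900 g.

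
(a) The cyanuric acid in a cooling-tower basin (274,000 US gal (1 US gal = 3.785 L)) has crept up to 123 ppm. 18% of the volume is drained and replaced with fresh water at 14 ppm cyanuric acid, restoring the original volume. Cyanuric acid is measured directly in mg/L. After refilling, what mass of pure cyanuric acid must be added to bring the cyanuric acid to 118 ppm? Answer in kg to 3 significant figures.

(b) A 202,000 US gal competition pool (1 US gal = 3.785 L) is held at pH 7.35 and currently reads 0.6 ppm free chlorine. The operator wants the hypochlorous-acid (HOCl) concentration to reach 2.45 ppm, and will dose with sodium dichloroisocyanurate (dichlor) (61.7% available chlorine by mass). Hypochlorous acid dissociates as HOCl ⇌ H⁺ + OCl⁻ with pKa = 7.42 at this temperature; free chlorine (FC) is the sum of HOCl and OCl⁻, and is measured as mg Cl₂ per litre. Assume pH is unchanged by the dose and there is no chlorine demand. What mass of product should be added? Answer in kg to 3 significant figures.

(a) 15.2 kg; (b) 4.88 kg

(a) Volume: 274,000 US gal × 3.785 L/gal = 1,037,090 L.
(a) After draining 18% and refilling: 123 × 0.82 + 14 × 0.18 = 103.38 ppm.
(a) Deficit to target: 118 − 103.38 = 14.62 mg/L.
(a) Mass: 14.62 mg/L × 1,037,090 L = 15,160 g cyanuric acid.

(b) Volume: 202,000 US gal × 3.785 L/gal = 764,570 L.
(b) [OCl⁻]/[HOCl] = 10^(pH − pKa) = 10^(7.35 − 7.42) = 0.8511; fraction as HOCl = 1/(1 + 0.8511) = 0.5402.
(b) Free chlorine required for 2.45 ppm HOCl: 2.45 / 0.5402 = 4.535 ppm.
(b) FC to add: 4.535 − 0.6 = 3.935 mg/L as Cl₂.
(b) Cl₂ equivalent: 3.935 mg/L × 764,570 L = 3009 g.
(b) Product at 61.7% available Cl: 3009 / 0.617 = 4877 g.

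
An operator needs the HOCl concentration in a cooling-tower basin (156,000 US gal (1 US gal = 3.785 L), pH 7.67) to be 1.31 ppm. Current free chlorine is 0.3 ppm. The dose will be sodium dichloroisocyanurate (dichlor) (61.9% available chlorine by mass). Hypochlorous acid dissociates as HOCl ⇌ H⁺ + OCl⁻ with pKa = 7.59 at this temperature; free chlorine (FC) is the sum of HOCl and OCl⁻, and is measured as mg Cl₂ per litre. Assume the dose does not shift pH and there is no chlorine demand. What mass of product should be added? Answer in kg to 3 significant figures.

Volume: 156,000 US gal × 3.785 L/gal = 590,460 L.
[OCl⁻]/[HOCl] = 10^(pH − pKa) = 10^(7.67 − 7.59) = 1.202; fraction as HOCl = 1/(1 + 1.202) = 0.4541.
Free chlorine required for 1.31 ppm HOCl: 1.31 / 0.4541 = 2.885 ppm.
FC to add: 2.885 − 0.3 = 2.585 mg/L as Cl₂.
Cl₂ equivalent: 2.585 mg/L × 590,460 L = 1526 g.
Product at 61.9% available Cl: 1526 / 0.619 = 2466 g.

2.47 kg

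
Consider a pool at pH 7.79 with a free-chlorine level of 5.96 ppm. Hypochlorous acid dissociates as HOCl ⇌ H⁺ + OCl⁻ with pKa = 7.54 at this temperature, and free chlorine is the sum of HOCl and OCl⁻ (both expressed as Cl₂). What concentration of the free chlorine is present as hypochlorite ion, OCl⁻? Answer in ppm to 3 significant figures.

[OCl⁻]/[HOCl] = 10^(pH − pKa) = 10^(7.79 − 7.54) = 10^0.25 = 1.778.
Fraction as HOCl = 1 / (1 + 1.778) = 0.3599.
OCl⁻ = (1 − 0.3599) × 5.96 ppm = 3.815 ppm.

3.81 ppm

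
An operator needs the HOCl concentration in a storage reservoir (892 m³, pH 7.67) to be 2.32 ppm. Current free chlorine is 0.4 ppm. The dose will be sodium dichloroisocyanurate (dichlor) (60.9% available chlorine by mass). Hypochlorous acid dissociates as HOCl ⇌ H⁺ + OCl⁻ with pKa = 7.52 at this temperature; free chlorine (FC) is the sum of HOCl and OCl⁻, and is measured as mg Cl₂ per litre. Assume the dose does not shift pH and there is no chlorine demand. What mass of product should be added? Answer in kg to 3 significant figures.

7.61 kg

Volume: 892 m³ = 892,000 L.
[OCl⁻]/[HOCl] = 10^(pH − pKa) = 10^(7.67 − 7.52) = 1.413; fraction as HOCl = 1/(1 + 1.413) = 0.4145.
Free chlorine required for 2.32 ppm HOCl: 2.32 / 0.4145 = 5.597 ppm.
FC to add: 5.597 − 0.4 = 5.197 mg/L as Cl₂.
Cl₂ equivalent: 5.197 mg/L × 892,000 L = 4636 g.
Product at 60.9% available Cl: 4636 / 0.609 = 7612 g.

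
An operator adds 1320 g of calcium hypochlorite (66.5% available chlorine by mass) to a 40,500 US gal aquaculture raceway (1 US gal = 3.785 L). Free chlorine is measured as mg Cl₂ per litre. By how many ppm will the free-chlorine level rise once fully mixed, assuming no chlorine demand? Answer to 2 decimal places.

Volume: 40,500 US gal × 3.785 L/gal = 153,292 L.
Available chlorine delivered: 1320 g × 0.665 = 877.8 g as Cl₂.
Concentration rise: 877.8 g / 153,292 L = 5.726 mg/L = 5.73 ppm.

5.73 ppm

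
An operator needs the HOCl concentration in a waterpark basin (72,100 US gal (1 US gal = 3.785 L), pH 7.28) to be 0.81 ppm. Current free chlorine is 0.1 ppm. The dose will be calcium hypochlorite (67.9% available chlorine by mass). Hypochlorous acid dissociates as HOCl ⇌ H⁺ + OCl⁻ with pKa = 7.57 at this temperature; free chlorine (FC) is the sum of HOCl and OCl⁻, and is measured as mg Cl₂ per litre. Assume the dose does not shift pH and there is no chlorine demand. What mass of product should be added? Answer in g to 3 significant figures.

452 g

Volume: 72,100 US gal × 3.785 L/gal = 272,898 L.
[OCl⁻]/[HOCl] = 10^(pH − pKa) = 10^(7.28 − 7.57) = 0.5129; fraction as HOCl = 1/(1 + 0.5129) = 0.661.
Free chlorine required for 0.81 ppm HOCl: 0.81 / 0.661 = 1.225 ppm.
FC to add: 1.225 − 0.1 = 1.125 mg/L as Cl₂.
Cl₂ equivalent: 1.125 mg/L × 272,898 L = 307.1 g.
Product at 67.9% available Cl: 307.1 / 0.679 = 452.3 g.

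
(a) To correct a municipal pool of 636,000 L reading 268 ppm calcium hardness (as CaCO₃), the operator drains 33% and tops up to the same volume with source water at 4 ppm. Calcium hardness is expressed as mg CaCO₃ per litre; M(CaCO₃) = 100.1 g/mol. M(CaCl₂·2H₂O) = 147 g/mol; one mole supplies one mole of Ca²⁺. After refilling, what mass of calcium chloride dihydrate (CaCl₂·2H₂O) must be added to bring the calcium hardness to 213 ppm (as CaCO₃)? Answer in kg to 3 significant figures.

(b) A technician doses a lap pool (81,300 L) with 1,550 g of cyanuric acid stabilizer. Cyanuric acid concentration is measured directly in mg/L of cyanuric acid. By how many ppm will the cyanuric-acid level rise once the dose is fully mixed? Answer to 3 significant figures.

(a) After draining 33% and refilling: 268 × 0.67 + 4 × 0.33 = 180.88 ppm.
(a) Deficit to target: 213 − 180.88 = 32.12 mg/L.
(a) As CaCO₃: 32.12 mg/L × 636,000 L = 20,430 g; ÷ 100.1 = 204.1 mol Ca²⁺.
(a) Mass: 204.1 × 147 = 30,000 g.

(b) Rise: 1,550 g / 81,300 L × 1000 = 19.07 mg/L.

(a) 30.0 kg; (b) 19.1 ppm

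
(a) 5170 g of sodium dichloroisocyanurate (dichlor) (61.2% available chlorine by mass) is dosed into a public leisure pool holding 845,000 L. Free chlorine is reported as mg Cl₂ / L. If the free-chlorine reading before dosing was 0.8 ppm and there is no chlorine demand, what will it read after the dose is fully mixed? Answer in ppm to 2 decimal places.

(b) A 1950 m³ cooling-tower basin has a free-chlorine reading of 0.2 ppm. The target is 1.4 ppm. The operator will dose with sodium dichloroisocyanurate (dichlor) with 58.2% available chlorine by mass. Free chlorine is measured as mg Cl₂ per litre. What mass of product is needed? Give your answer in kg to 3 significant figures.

(a) 4.54 ppm; (b) 4.02 kg

(a) Available chlorine delivered: 5170 g × 0.612 = 3164 g as Cl₂.
(a) Concentration rise: 3164 g / 845,000 L = 3.744 mg/L = 3.74 ppm.
(a) Final FC: 0.8 + 3.74 = 4.54 ppm.

(b) Volume: 1950 m³ = 1,950,000 L.
(b) Chlorine deficit: 1.4 − 0.2 = 1.2 ppm = 1.2 mg/L as Cl₂.
(b) Cl₂ equivalent needed: 1.2 mg/L × 1,950,000 L = 2,340,000 mg = 2340 g.
(b) Product at 58.2% available chlorine: 2340 / 0.582 = 4021 g.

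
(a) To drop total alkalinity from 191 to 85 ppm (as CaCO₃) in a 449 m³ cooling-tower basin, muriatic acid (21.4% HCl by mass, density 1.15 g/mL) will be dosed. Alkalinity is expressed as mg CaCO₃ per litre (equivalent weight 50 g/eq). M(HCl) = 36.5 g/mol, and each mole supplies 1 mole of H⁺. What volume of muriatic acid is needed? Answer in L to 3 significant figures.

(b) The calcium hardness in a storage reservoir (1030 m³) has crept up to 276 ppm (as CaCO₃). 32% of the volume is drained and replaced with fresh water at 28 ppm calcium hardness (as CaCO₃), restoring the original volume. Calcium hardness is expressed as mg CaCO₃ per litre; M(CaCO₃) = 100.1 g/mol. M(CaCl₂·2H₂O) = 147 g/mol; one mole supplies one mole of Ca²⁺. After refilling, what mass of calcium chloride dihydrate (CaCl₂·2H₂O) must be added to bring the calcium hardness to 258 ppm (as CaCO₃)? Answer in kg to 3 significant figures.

(a) 141 L; (b) 92.8 kg

(a) Volume: 449 m³ = 449,000 L.
(a) Alkalinity to neutralize: (191 − 85) = 106 mg/L as CaCO₃ × 449,000 L = 47,590 g as CaCO₃.
(a) Equivalents of H⁺ required: 47,590 ÷ 50 g/eq = 951.9 eq = 951.9 mol HCl.
(a) Mass of HCl: 951.9 × 36.5 = 34,740 g.
(a) Mass of 21.4% solution: 34,740 / 0.214 = 162,400 g.
(a) Volume: 162,400 g ÷ 1.15 g/mL = 141,200 mL.

(b) Volume: 1030 m³ = 1,030,000 L.
(b) After draining 32% and refilling: 276 × 0.68 + 28 × 0.32 = 196.64 ppm.
(b) Deficit to target: 258 − 196.64 = 61.36 mg/L.
(b) As CaCO₃: 61.36 mg/L × 1,030,000 L = 63,200 g; ÷ 100.1 = 631.4 mol Ca²⁺.
(b) Mass: 631.4 × 147 = 92,810 g.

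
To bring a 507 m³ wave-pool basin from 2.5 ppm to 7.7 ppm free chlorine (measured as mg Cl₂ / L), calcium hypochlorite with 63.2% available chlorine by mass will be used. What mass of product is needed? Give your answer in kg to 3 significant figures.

Volume: 507 m³ = 507,000 L.
Chlorine deficit: 7.7 − 2.5 = 5.2 ppm = 5.2 mg/L as Cl₂.
Cl₂ equivalent needed: 5.2 mg/L × 507,000 L = 2,636,000 mg = 2636 g.
Product at 63.2% available chlorine: 2636 / 0.632 = 4172 g.

4.17 kg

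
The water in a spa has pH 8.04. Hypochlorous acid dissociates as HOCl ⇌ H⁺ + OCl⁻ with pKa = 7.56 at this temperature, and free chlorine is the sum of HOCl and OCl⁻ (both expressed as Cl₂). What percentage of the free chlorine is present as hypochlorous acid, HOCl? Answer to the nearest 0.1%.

24.9%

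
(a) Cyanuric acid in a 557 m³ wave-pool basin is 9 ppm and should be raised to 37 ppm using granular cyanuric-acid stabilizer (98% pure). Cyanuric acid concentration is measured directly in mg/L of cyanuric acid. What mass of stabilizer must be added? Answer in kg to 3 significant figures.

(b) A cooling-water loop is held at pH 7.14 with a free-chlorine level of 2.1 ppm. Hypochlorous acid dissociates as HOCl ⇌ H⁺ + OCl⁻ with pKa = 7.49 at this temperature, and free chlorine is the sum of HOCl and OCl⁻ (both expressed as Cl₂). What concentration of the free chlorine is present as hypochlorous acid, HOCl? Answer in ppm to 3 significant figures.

(a) 15.9 kg; (b) 1.45 ppm

(a) Volume: 557 m³ = 557,000 L.
(a) CYA to add: (37 − 9) = 28 mg/L × 557,000 L = 15,600 g cyanuric acid.
(a) At 98% purity: 15,600 / 0.98 = 15,910 g product.

(b) [OCl⁻]/[HOCl] = 10^(pH − pKa) = 10^(7.14 − 7.49) = 10^-0.35 = 0.4467.
(b) Fraction as HOCl = 1 / (1 + 0.4467) = 0.6912.
(b) HOCl = 0.6912 × 2.1 ppm = 1.452 ppm.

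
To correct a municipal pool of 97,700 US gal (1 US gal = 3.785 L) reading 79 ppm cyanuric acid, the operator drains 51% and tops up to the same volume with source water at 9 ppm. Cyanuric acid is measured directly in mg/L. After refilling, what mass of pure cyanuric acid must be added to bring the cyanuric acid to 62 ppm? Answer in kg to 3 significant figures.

Volume: 97,700 US gal × 3.785 L/gal = 369,794 L.
After draining 51% and refilling: 79 × 0.49 + 9 × 0.51 = 43.3 ppm.
Deficit to target: 62 − 43.3 = 18.7 mg/L.
Mass: 18.7 mg/L × 369,794 L = 6915 g cyanuric acid.

6.92 kg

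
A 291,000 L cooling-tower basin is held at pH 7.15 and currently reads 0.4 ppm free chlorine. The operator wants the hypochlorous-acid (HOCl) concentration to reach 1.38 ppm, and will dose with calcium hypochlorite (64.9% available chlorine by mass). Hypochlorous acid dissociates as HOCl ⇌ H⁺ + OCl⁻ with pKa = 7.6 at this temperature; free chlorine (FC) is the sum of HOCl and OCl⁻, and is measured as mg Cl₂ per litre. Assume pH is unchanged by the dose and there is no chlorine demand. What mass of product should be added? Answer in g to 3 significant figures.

[OCl⁻]/[HOCl] = 10^(pH − pKa) = 10^(7.15 − 7.6) = 0.3548; fraction as HOCl = 1/(1 + 0.3548) = 0.7381.
Free chlorine required for 1.38 ppm HOCl: 1.38 / 0.7381 = 1.87 ppm.
FC to add: 1.87 − 0.4 = 1.47 mg/L as Cl₂.
Cl₂ equivalent: 1.47 mg/L × 291,000 L = 427.7 g.
Product at 64.9% available Cl: 427.7 / 0.649 = 659 g.

659 g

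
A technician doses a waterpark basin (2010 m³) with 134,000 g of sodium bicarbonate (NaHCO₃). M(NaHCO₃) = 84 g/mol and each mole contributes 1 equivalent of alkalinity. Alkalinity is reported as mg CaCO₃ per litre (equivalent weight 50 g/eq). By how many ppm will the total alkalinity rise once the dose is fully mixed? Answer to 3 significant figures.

39.7 ppm

Volume: 2010 m³ = 2,010,000 L.
Moles of NaHCO₃: 134,000 g ÷ 84 g/mol = 1595 mol → 1595 eq of alkalinity.
As CaCO₃: 1595 eq × 50 g/eq = 79,760 g.
Rise: 79,760 g / 2,010,000 L × 1000 = 39.68 mg/L.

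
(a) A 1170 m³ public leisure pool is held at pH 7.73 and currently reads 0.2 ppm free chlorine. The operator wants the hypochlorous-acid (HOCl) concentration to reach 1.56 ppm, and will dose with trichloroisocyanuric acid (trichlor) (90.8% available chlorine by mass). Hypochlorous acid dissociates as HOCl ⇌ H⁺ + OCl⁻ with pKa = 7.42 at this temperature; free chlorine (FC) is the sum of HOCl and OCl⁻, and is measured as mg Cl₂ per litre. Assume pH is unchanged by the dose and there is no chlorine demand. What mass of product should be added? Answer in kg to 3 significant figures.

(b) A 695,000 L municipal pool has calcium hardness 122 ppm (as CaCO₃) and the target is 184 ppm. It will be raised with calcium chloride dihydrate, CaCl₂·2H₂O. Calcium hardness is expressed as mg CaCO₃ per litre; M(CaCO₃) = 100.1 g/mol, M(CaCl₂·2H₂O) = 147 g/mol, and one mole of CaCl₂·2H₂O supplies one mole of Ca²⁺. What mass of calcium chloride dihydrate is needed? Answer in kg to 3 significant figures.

(a) 5.86 kg; (b) 63.3 kg

(a) Volume: 1170 m³ = 1,170,000 L.
(a) [OCl⁻]/[HOCl] = 10^(pH − pKa) = 10^(7.73 − 7.42) = 2.042; fraction as HOCl = 1/(1 + 2.042) = 0.3288.
(a) Free chlorine required for 1.56 ppm HOCl: 1.56 / 0.3288 = 4.745 ppm.
(a) FC to add: 4.745 − 0.2 = 4.545 mg/L as Cl₂.
(a) Cl₂ equivalent: 4.545 mg/L × 1,170,000 L = 5318 g.
(a) Product at 90.8% available Cl: 5318 / 0.908 = 5857 g.

(b) Hardness to add: (184 − 122) = 62 mg/L as CaCO₃ × 695,000 L = 43,090 g as CaCO₃.
(b) Moles of Ca²⁺ (1 mol Ca²⁺ ≡ 1 mol CaCO₃): 43,090 / 100.1 g/mol = 430.5 mol.
(b) Mass of CaCl₂·2H₂O: 430.5 × 147 = 63,280 g.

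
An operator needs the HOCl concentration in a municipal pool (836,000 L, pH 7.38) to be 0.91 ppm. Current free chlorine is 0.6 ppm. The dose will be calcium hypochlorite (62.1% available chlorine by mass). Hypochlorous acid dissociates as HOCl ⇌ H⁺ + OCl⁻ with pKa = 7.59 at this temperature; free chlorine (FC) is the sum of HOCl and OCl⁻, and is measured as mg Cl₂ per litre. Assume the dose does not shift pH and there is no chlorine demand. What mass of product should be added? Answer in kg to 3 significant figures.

[OCl⁻]/[HOCl] = 10^(pH − pKa) = 10^(7.38 − 7.59) = 0.6166; fraction as HOCl = 1/(1 + 0.6166) = 0.6186.
Free chlorine required for 0.91 ppm HOCl: 0.91 / 0.6186 = 1.471 ppm.
FC to add: 1.471 − 0.6 = 0.8711 mg/L as Cl₂.
Cl₂ equivalent: 0.8711 mg/L × 836,000 L = 728.2 g.
Product at 62.1% available Cl: 728.2 / 0.621 = 1173 g.

1.17 kg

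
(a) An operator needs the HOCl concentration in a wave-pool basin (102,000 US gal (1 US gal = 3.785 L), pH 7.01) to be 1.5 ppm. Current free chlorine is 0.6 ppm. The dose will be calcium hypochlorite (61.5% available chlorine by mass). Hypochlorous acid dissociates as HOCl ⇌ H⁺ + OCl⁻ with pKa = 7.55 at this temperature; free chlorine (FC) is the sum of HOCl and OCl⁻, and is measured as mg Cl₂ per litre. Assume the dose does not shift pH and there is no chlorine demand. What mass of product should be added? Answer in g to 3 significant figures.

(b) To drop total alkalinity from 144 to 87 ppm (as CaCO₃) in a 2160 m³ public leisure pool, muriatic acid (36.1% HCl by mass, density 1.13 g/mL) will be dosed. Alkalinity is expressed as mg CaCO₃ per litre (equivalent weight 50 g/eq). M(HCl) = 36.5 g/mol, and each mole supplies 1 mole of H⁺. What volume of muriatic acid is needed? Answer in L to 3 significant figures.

(a) Volume: 102,000 US gal × 3.785 L/gal = 386,070 L.
(a) [OCl⁻]/[HOCl] = 10^(pH − pKa) = 10^(7.01 − 7.55) = 0.2884; fraction as HOCl = 1/(1 + 0.2884) = 0.7762.
(a) Free chlorine required for 1.5 ppm HOCl: 1.5 / 0.7762 = 1.933 ppm.
(a) FC to add: 1.933 − 0.6 = 1.333 mg/L as Cl₂.
(a) Cl₂ equivalent: 1.333 mg/L × 386,070 L = 514.5 g.
(a) Product at 61.5% available Cl: 514.5 / 0.615 = 836.6 g.

(b) Volume: 2160 m³ = 2,160,000 L.
(b) Alkalinity to neutralize: (144 − 87) = 57 mg/L as CaCO₃ × 2,160,000 L = 123,100 g as CaCO₃.
(b) Equivalents of H⁺ required: 123,100 ÷ 50 g/eq = 2462 eq = 2462 mol HCl.
(b) Mass of HCl: 2462 × 36.5 = 89,880 g.
(b) Mass of 36.1% solution: 89,880 / 0.361 = 249,000 g.
(b) Volume: 249,000 g ÷ 1.13 g/mL = 220,300 mL.

(a) 837 g; (b) 220 L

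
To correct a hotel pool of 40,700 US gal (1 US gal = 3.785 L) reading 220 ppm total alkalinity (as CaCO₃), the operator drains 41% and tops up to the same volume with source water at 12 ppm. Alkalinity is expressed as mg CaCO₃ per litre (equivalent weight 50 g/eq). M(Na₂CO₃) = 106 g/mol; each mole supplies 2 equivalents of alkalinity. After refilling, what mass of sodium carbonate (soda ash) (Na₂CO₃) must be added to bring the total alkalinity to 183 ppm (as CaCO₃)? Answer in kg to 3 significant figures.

Volume: 40,700 US gal × 3.785 L/gal = 154,050 L.
After draining 41% and refilling: 220 × 0.59 + 12 × 0.41 = 134.72 ppm.
Deficit to target: 183 − 134.72 = 48.28 mg/L.
As CaCO₃: 48.28 mg/L × 154,050 L = 7438 g; ÷ 50 g/eq ÷ 2 = 74.38 mol Na₂CO₃.
Mass: 74.38 × 106 = 7884 g.

7.88 kg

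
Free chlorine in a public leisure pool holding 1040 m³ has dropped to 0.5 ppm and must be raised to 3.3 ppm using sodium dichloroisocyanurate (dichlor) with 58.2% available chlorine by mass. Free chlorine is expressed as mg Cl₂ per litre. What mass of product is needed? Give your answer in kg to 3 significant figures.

5.00 kg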